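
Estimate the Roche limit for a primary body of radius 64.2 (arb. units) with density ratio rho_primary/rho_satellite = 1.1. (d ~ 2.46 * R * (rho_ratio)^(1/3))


d_Roche = 2.46 * 64.2 * 1.1^(1/3) = 163.0301

163.0301


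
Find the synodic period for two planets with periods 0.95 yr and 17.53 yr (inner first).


1/P_syn = |1/P1 - 1/P2| = |1/0.95 - 1/17.53| => P_syn = 1.0044

1.0044 years


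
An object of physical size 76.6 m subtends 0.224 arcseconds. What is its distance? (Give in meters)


D = size / theta_rad, theta_rad = 0.224 * pi/(180*3600) = 1.086e-06, D = 7.054e+07

7.054e+07 m


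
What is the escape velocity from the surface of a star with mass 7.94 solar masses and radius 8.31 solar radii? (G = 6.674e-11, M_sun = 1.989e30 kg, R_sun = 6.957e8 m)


M = 7.94 * 1.989e30 kg = 1.579266e+31 kg; R = 8.31 * 6.957e8 m = 5.781267e+09 m. v_esc = sqrt(2GM/R) = sqrt(2 * 6.674e-11 * 1.579266e+31 / 5.781267e+09) = 603843.267

603843.267 m/s


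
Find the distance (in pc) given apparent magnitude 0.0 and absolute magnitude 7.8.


d = 10^((m - M + 5)/5) = 10^((0.0 - 7.8 + 5)/5) = 0.2754

0.2754 pc


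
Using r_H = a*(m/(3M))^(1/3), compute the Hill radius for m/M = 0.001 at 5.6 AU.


r_H = a * (m/3M)^(1/3) = 5.6 * (0.001/3)^(1/3) = 0.3883

0.3883 AU


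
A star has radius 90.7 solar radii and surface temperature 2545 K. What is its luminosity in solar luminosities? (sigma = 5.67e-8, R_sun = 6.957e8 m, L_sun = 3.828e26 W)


R = 90.7 * 6.957e8 m = 6.309999e+10 m. L = 4*pi*R^2*sigma*T^4 = 4*pi*(6.309999e+10)^2 * 5.67e-8 * 2545^4 = 1.190152602e+29 W. L/L_sun = 1.190152602e+29 / 3.828e26 = 310.9072

310.9072 L_sun


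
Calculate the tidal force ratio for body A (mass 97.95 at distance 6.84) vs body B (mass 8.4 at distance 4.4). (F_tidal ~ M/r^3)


Ratio = (M1/r1^3) / (M2/r2^3) = (97.95/6.84^3) / (8.4/4.4^3) = 3.104

3.104


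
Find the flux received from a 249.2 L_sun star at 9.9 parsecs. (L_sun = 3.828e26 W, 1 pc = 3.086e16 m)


F = L / (4*pi*d^2) = 9.539e+28 / (4*pi*(3.055e+17)^2) = 8.133e-08

8.133e-08 W/m^2


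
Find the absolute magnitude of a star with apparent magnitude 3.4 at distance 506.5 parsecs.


M = m - 5*log10(d) + 5 = 3.4 - 5*log10(506.5) + 5 = -5.1229

-5.1229


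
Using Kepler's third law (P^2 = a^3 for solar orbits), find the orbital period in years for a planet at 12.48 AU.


P = a^(3/2) = 12.48^1.5 = 44.0882

44.0882 years


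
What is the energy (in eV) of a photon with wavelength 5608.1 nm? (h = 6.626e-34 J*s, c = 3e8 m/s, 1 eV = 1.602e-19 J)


E = hc/lambda = 6.626e-34 * 3e8 / 5.608e-06 = 3.545e-20 J = 0.2213 eV

0.2213 eV


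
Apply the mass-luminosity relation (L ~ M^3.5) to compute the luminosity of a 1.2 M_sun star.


L/L_sun = (M/M_sun)^3.5 = 1.2^3.5 = 1.8929

1.8929 L_sun


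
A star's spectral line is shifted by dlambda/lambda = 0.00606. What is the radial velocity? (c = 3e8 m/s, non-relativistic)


v = (dlambda/lambda) * c = 0.00606 * 3e8 = 1.818e+06

1.818e+06 m/s


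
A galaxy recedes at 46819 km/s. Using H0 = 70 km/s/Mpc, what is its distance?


d = v / H0 = 46819 / 70 = 668.8429

668.8429 Mpc


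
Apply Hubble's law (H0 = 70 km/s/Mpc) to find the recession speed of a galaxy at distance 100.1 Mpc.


v = H0 * d = 70 * 100.1 = 7007.0

7007.0 km/s


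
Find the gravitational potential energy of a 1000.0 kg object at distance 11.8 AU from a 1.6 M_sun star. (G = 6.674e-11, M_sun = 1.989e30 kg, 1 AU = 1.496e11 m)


M = 1.6 * 1.989e30 kg = 3.1824e+30 kg; r = 11.8 AU * 1.496e11 m/AU = 1.76528e+12 m. U = -GM*m/r = -(6.674e-11 * 3.1824e+30 * 1000.0) / 1.76528e+12 = -1.203e+11

-1.203e+11 J


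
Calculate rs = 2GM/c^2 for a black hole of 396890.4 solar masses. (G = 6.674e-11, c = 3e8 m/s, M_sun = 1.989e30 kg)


M = 396890.4 * 1.989e30 kg = 7.894150056e+35 kg. rs = 2GM/c^2 = 2 * 6.674e-11 * 7.894150056e+35 / (3e8)^2 = 1.171e+09

1.171e+09 m


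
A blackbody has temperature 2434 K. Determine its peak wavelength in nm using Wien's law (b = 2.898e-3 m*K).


lam_max = b / T = 2.898e-3 / 2434 = 1.191e-06 m = 1190.6327 nm

1190.6327 nm


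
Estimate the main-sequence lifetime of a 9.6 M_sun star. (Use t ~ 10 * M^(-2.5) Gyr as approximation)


t = 10 * M^(-2.5) = 10 * 9.6^(-2.5) = 0.035

0.035 Gyr


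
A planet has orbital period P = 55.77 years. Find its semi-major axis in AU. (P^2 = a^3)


a = P^(2/3) = 55.77^(2/3) = 14.5971

14.5971 AU


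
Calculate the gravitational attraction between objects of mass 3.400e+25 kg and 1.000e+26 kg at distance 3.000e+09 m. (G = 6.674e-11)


F = G*m1*m2/r^2 = 6.674e-11 * 3.400e+25 * 1.000e+26 / (3.000e+09)^2 = 6.674e-11 * 3.400e+51 / 9.000e+18 = 2.521e+22

2.521e+22 N


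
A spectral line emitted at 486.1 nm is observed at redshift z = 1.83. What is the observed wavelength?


lam_obs = lam_emit * (1 + z) = 486.1 * (1 + 1.83) = 1375.663

1375.663 nm


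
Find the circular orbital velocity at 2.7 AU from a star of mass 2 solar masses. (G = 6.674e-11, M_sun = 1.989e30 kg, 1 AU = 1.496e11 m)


v = sqrt(GM/r) = sqrt(6.674e-11 * 3.978e+30 / 4.039e+11) = 25637.6262

25637.6262 m/s


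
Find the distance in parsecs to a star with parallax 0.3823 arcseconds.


d = 1/p = 1/0.3823 = 2.6157

2.6157 pc


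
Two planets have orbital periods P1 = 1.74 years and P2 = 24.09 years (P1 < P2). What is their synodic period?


1/P_syn = |1/P1 - 1/P2| = |1/1.74 - 1/24.09| => P_syn = 1.8755

1.8755 years


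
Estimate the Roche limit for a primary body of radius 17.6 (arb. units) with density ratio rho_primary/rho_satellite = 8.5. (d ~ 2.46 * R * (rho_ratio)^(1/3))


d_Roche = 2.46 * 17.6 * 8.5^(1/3) = 88.3597

88.3597


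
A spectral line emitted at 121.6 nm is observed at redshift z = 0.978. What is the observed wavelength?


lam_obs = lam_emit * (1 + z) = 121.6 * (1 + 0.978) = 240.5248

240.5248 nm


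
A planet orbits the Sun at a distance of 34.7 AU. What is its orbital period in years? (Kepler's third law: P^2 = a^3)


P = a^(3/2) = 34.7^1.5 = 204.4063

204.4063 years


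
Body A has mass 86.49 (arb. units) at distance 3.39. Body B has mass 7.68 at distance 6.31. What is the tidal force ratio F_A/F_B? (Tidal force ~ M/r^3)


Ratio = (M1/r1^3) / (M2/r2^3) = (86.49/3.39^3) / (7.68/6.31^3) = 72.6263

72.6263


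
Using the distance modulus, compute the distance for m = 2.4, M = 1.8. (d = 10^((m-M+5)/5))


d = 10^((m - M + 5)/5) = 10^((2.4 - 1.8 + 5)/5) = 13.1826

13.1826 pc


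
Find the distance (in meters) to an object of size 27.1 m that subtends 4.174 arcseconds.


D = size / theta_rad, theta_rad = 4.174 * pi/(180*3600) = 2.024e-05, D = 1.339e+06

1.339e+06 m


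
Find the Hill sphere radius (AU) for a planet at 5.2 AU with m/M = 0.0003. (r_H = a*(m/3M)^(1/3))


r_H = a * (m/3M)^(1/3) = 5.2 * (0.0003/3)^(1/3) = 0.2414

0.2414 AU


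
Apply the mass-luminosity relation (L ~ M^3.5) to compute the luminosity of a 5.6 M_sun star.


L/L_sun = (M/M_sun)^3.5 = 5.6^3.5 = 415.5833

415.5833 L_sun


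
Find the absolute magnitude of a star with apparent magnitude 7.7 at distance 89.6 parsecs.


M = m - 5*log10(d) + 5 = 7.7 - 5*log10(89.6) + 5 = 2.9385

2.9385


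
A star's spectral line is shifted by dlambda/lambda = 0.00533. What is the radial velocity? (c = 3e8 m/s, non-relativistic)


v = (dlambda/lambda) * c = 0.00533 * 3e8 = 1.599e+06

1.599e+06 m/s


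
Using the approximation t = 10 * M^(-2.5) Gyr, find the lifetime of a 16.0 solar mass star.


t = 10 * M^(-2.5) = 10 * 16.0^(-2.5) = 0.0098

0.0098 Gyr


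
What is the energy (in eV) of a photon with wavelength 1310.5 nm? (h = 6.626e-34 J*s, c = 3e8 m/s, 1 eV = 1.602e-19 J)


E = hc/lambda = 6.626e-34 * 3e8 / 1.310e-06 = 1.517e-19 J = 0.9468 eV

0.9468 eV


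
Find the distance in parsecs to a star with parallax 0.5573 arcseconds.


d = 1/p = 1/0.5573 = 1.7944

1.7944 pc


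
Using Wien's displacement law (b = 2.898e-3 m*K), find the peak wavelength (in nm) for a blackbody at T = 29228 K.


lam_max = b / T = 2.898e-3 / 29228 = 9.915e-08 m = 99.1515 nm

99.1515 nm


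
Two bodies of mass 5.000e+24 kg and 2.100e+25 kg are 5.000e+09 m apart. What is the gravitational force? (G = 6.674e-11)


F = G*m1*m2/r^2 = 6.674e-11 * 5.000e+24 * 2.100e+25 / (5.000e+09)^2 = 6.674e-11 * 1.050e+50 / 2.500e+19 = 2.803e+20

2.803e+20 N


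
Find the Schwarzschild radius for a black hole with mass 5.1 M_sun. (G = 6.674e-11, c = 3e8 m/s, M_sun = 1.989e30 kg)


M = 5.1 * 1.989e30 kg = 1.01439e+31 kg. rs = 2GM/c^2 = 2 * 6.674e-11 * 1.01439e+31 / (3e8)^2 = 15044.5308

15044.5308 m


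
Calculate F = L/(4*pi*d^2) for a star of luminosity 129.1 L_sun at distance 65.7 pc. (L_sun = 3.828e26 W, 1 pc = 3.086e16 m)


F = L / (4*pi*d^2) = 4.942e+28 / (4*pi*(2.028e+18)^2) = 9.567e-10

9.567e-10 W/m^2


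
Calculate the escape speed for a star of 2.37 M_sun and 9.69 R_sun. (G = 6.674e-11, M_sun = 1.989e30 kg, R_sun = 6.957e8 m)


M = 2.37 * 1.989e30 kg = 4.71393e+30 kg; R = 9.69 * 6.957e8 m = 6.741333e+09 m. v_esc = sqrt(2GM/R) = sqrt(2 * 6.674e-11 * 4.71393e+30 / 6.741333e+09) = 305510.9449

305510.9449 m/s


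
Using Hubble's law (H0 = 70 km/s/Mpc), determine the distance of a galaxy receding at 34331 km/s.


d = v / H0 = 34331 / 70 = 490.4429

490.4429 Mpc


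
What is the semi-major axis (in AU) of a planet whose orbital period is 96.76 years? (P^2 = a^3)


a = P^(2/3) = 96.76^(2/3) = 21.0764

21.0764 AU


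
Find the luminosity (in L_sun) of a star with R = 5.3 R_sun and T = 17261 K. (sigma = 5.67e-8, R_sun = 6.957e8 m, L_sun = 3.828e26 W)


R = 5.3 * 6.957e8 m = 3.68721e+09 m. L = 4*pi*R^2*sigma*T^4 = 4*pi*(3.68721e+09)^2 * 5.67e-8 * 17261^4 = 8.599089696e+29 W. L/L_sun = 8.599089696e+29 / 3.828e26 = 2246.3662

2246.3662 L_sun


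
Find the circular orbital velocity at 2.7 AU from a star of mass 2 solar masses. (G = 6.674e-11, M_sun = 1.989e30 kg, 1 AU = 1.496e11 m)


v = sqrt(GM/r) = sqrt(6.674e-11 * 3.978e+30 / 4.039e+11) = 25637.6262

25637.6262 m/s


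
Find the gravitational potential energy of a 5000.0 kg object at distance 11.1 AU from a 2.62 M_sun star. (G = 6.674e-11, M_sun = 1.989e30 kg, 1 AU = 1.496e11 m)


M = 2.62 * 1.989e30 kg = 5.21118e+30 kg; r = 11.1 AU * 1.496e11 m/AU = 1.66056e+12 m. U = -GM*m/r = -(6.674e-11 * 5.21118e+30 * 5000.0) / 1.66056e+12 = -1.047e+12

-1.047e+12 J


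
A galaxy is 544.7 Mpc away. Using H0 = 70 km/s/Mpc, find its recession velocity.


v = H0 * d = 70 * 544.7 = 38129.0

38129.0 km/s


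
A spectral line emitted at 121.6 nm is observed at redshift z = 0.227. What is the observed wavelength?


lam_obs = lam_emit * (1 + z) = 121.6 * (1 + 0.227) = 149.2032

149.2032 nm


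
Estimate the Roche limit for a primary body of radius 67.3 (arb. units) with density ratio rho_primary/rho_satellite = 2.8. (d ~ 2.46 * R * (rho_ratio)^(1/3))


d_Roche = 2.46 * 67.3 * 2.8^(1/3) = 233.3473

233.3473


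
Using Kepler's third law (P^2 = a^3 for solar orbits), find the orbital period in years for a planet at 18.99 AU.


P = a^(3/2) = 18.99^1.5 = 82.7537

82.7537 years


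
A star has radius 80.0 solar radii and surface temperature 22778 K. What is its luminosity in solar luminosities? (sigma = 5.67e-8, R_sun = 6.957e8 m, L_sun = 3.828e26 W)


R = 80.0 * 6.957e8 m = 5.5656e+10 m. L = 4*pi*R^2*sigma*T^4 = 4*pi*(5.5656e+10)^2 * 5.67e-8 * 22778^4 = 5.941269573e+32 W. L/L_sun = 5.941269573e+32 / 3.828e26 = 1.552e+06

1.552e+06 L_sun


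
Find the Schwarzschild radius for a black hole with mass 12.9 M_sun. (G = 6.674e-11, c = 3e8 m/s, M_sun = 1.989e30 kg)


M = 12.9 * 1.989e30 kg = 2.56581e+31 kg. rs = 2GM/c^2 = 2 * 6.674e-11 * 2.56581e+31 / (3e8)^2 = 38053.8132

38053.8132 m


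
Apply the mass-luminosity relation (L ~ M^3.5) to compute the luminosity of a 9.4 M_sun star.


L/L_sun = (M/M_sun)^3.5 = 9.4^3.5 = 2546.5223

2546.5223 L_sun


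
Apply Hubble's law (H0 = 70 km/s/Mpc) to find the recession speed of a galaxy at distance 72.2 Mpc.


v = H0 * d = 70 * 72.2 = 5054.0

5054.0 km/s


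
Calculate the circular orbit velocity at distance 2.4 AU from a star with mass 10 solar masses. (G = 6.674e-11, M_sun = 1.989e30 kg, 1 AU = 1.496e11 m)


v = sqrt(GM/r) = sqrt(6.674e-11 * 1.989e+31 / 3.590e+11) = 60804.9695

60804.9695 m/s


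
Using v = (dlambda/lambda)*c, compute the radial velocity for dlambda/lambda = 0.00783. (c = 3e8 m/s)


v = (dlambda/lambda) * c = 0.00783 * 3e8 = 2.349e+06

2.349e+06 m/s


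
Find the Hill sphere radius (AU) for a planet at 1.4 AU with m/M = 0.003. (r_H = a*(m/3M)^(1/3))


r_H = a * (m/3M)^(1/3) = 1.4 * (0.003/3)^(1/3) = 0.14

0.14 AU


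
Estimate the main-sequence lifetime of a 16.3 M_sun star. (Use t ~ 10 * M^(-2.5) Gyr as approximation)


t = 10 * M^(-2.5) = 10 * 16.3^(-2.5) = 0.0093

0.0093 Gyr


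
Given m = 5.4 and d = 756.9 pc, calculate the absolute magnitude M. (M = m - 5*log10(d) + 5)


M = m - 5*log10(d) + 5 = 5.4 - 5*log10(756.9) + 5 = -3.9952

-3.9952


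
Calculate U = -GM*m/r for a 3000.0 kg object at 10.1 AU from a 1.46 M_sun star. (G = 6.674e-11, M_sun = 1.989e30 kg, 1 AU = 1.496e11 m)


M = 1.46 * 1.989e30 kg = 2.90394e+30 kg; r = 10.1 AU * 1.496e11 m/AU = 1.51096e+12 m. U = -GM*m/r = -(6.674e-11 * 2.90394e+30 * 3000.0) / 1.51096e+12 = -3.848e+11

-3.848e+11 J


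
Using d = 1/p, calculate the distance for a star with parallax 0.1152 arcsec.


d = 1/p = 1/0.1152 = 8.6806

8.6806 pc


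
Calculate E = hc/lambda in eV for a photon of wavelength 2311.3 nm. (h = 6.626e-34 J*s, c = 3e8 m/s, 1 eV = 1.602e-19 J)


E = hc/lambda = 6.626e-34 * 3e8 / 2.311e-06 = 8.600e-20 J = 0.5369 eV

0.5369 eV


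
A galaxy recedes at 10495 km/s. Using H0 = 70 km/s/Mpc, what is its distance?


d = v / H0 = 10495 / 70 = 149.9286

149.9286 Mpc


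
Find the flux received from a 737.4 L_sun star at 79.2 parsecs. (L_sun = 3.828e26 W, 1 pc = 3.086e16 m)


F = L / (4*pi*d^2) = 2.823e+29 / (4*pi*(2.444e+18)^2) = 3.760e-09

3.760e-09 W/m^2


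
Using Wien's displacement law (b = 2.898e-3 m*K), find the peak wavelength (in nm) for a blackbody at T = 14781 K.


lam_max = b / T = 2.898e-3 / 14781 = 1.961e-07 m = 196.0625 nm

196.0625 nm


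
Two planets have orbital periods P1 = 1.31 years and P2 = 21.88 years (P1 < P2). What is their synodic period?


1/P_syn = |1/P1 - 1/P2| = |1/1.31 - 1/21.88| => P_syn = 1.3934

1.3934 years


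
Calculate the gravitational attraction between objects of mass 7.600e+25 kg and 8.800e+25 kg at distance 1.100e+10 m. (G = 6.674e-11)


F = G*m1*m2/r^2 = 6.674e-11 * 7.600e+25 * 8.800e+25 / (1.100e+10)^2 = 6.674e-11 * 6.688e+51 / 1.210e+20 = 3.689e+21

3.689e+21 N


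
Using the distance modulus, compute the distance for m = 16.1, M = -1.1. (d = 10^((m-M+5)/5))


d = 10^((m - M + 5)/5) = 10^((16.1 - -1.1 + 5)/5) = 27542.287

27542.287 pc


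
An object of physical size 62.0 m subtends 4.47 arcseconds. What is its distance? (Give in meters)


D = size / theta_rad, theta_rad = 4.47 * pi/(180*3600) = 2.167e-05, D = 2.861e+06

2.861e+06 m


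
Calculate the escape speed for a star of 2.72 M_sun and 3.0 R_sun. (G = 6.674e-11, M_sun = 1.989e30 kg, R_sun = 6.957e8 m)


M = 2.72 * 1.989e30 kg = 5.41008e+30 kg; R = 3.0 * 6.957e8 m = 2.0871e+09 m. v_esc = sqrt(2GM/R) = sqrt(2 * 6.674e-11 * 5.41008e+30 / 2.0871e+09) = 588218.0045

588218.0045 m/s


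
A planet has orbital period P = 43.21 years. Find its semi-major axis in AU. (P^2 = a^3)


a = P^(2/3) = 43.21^(2/3) = 12.3137

12.3137 AU


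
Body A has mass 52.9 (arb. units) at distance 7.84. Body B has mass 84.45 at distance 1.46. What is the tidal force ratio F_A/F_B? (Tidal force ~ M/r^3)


Ratio = (M1/r1^3) / (M2/r2^3) = (52.9/7.84^3) / (84.45/1.46^3) = 0.004

0.004


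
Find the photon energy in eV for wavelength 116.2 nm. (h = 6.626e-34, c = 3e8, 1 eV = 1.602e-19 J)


E = hc/lambda = 6.626e-34 * 3e8 / 1.162e-07 = 1.711e-18 J = 10.6783 eV

10.6783 eV


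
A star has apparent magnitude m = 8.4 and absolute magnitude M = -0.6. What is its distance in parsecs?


d = 10^((m - M + 5)/5) = 10^((8.4 - -0.6 + 5)/5) = 630.9573

630.9573 pc


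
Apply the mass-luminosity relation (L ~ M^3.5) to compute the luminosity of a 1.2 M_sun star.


L/L_sun = (M/M_sun)^3.5 = 1.2^3.5 = 1.8929

1.8929 L_sun


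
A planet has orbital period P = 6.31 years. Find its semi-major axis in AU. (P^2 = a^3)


a = P^(2/3) = 6.31^(2/3) = 3.4147

3.4147 AU


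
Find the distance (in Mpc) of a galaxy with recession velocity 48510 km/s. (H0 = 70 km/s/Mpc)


d = v / H0 = 48510 / 70 = 693.0

693.0 Mpc


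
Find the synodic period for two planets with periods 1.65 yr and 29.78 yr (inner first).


1/P_syn = |1/P1 - 1/P2| = |1/1.65 - 1/29.78| => P_syn = 1.7468

1.7468 years


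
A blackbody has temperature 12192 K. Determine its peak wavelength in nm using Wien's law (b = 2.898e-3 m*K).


lam_max = b / T = 2.898e-3 / 12192 = 2.377e-07 m = 237.6969 nm

237.6969 nm


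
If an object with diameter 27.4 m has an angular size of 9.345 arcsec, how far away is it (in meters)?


D = size / theta_rad, theta_rad = 9.345 * pi/(180*3600) = 4.531e-05, D = 604778.5651

604778.5651 m


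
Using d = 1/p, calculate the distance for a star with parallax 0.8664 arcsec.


d = 1/p = 1/0.8664 = 1.1542

1.1542 pc


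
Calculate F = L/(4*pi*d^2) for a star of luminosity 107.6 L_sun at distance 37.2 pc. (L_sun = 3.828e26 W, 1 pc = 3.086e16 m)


F = L / (4*pi*d^2) = 4.119e+28 / (4*pi*(1.148e+18)^2) = 2.487e-09

2.487e-09 W/m^2


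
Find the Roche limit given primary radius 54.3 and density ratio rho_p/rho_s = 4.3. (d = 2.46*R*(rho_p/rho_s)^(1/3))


d_Roche = 2.46 * 54.3 * 4.3^(1/3) = 217.2156

217.2156


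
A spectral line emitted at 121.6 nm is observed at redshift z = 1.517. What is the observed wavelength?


lam_obs = lam_emit * (1 + z) = 121.6 * (1 + 1.517) = 306.0672

306.0672 nm


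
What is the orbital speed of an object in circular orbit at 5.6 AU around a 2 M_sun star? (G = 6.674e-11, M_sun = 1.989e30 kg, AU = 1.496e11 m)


v = sqrt(GM/r) = sqrt(6.674e-11 * 3.978e+30 / 8.378e+11) = 17801.8723

17801.8723 m/s


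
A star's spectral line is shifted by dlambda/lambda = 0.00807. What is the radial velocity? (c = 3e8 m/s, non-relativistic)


v = (dlambda/lambda) * c = 0.00807 * 3e8 = 2.421e+06

2.421e+06 m/s


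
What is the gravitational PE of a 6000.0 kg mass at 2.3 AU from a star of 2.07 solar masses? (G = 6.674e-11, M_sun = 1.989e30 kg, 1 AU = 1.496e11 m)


M = 2.07 * 1.989e30 kg = 4.11723e+30 kg; r = 2.3 AU * 1.496e11 m/AU = 3.4408e+11 m. U = -GM*m/r = -(6.674e-11 * 4.11723e+30 * 6000.0) / 3.4408e+11 = -4.792e+12

-4.792e+12 J


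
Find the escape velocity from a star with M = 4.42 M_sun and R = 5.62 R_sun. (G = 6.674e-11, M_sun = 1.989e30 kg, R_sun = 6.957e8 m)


M = 4.42 * 1.989e30 kg = 8.79138e+30 kg; R = 5.62 * 6.957e8 m = 3.909834e+09 m. v_esc = sqrt(2GM/R) = sqrt(2 * 6.674e-11 * 8.79138e+30 / 3.909834e+09) = 547844.7016

547844.7016 m/s


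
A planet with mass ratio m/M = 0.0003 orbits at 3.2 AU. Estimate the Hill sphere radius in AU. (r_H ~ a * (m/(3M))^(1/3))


r_H = a * (m/3M)^(1/3) = 3.2 * (0.0003/3)^(1/3) = 0.1485

0.1485 AU


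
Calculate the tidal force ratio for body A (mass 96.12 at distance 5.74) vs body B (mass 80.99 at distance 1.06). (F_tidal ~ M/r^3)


Ratio = (M1/r1^3) / (M2/r2^3) = (96.12/5.74^3) / (80.99/1.06^3) = 0.0075

0.0075


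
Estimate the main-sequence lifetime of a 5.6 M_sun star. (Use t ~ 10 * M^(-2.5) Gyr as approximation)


t = 10 * M^(-2.5) = 10 * 5.6^(-2.5) = 0.1348

0.1348 Gyr


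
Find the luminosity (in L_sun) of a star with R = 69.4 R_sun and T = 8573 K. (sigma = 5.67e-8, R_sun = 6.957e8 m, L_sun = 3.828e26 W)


R = 69.4 * 6.957e8 m = 4.828158e+10 m. L = 4*pi*R^2*sigma*T^4 = 4*pi*(4.828158e+10)^2 * 5.67e-8 * 8573^4 = 8.971956628e+30 W. L/L_sun = 8.971956628e+30 / 3.828e26 = 23437.7132

23437.7132 L_sun


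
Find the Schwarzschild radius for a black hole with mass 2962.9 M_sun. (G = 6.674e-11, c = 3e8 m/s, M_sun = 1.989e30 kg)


M = 2962.9 * 1.989e30 kg = 5.8932081e+33 kg. rs = 2GM/c^2 = 2 * 6.674e-11 * 5.8932081e+33 / (3e8)^2 = 8.740e+06

8.740e+06 m


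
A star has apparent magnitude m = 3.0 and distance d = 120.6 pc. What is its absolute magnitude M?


M = m - 5*log10(d) + 5 = 3.0 - 5*log10(120.6) + 5 = -2.4067

-2.4067


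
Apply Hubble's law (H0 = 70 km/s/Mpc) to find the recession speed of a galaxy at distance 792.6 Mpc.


v = H0 * d = 70 * 792.6 = 55482.0

55482.0 km/s


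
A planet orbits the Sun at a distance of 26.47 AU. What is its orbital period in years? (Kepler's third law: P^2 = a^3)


P = a^(3/2) = 26.47^1.5 = 136.1855

136.1855 years


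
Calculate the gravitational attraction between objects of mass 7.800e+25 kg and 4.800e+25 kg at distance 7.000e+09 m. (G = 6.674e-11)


F = G*m1*m2/r^2 = 6.674e-11 * 7.800e+25 * 4.800e+25 / (7.000e+09)^2 = 6.674e-11 * 3.744e+51 / 4.900e+19 = 5.099e+21

5.099e+21 N


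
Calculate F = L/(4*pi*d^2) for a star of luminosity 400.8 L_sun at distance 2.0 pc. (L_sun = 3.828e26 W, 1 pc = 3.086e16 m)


F = L / (4*pi*d^2) = 1.534e+29 / (4*pi*(6.172e+16)^2) = 3.205e-06

3.205e-06 W/m^2


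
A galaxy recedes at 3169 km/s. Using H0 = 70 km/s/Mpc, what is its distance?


d = v / H0 = 3169 / 70 = 45.2714

45.2714 Mpc


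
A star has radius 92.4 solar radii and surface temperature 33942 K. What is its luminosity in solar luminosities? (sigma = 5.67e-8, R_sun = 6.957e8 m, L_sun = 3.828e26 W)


R = 92.4 * 6.957e8 m = 6.428268e+10 m. L = 4*pi*R^2*sigma*T^4 = 4*pi*(6.428268e+10)^2 * 5.67e-8 * 33942^4 = 3.907784344e+33 W. L/L_sun = 3.907784344e+33 / 3.828e26 = 1.021e+07

1.021e+07 L_sun


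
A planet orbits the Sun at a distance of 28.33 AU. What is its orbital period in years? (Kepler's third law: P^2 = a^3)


P = a^(3/2) = 28.33^1.5 = 150.7891

150.7891 years


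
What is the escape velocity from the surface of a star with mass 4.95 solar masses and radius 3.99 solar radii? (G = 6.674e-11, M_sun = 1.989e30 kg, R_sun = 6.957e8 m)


M = 4.95 * 1.989e30 kg = 9.84555e+30 kg; R = 3.99 * 6.957e8 m = 2.775843e+09 m. v_esc = sqrt(2GM/R) = sqrt(2 * 6.674e-11 * 9.84555e+30 / 2.775843e+09) = 688066.8592

688066.8592 m/s


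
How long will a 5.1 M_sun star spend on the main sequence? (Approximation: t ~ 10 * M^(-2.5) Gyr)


t = 10 * M^(-2.5) = 10 * 5.1^(-2.5) = 0.1702

0.1702 Gyr


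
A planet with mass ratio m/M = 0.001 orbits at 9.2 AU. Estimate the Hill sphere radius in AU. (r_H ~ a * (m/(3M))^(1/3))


r_H = a * (m/3M)^(1/3) = 9.2 * (0.001/3)^(1/3) = 0.6379

0.6379 AU


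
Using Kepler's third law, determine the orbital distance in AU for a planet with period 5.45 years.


a = P^(2/3) = 5.45^(2/3) = 3.0969

3.0969 AU


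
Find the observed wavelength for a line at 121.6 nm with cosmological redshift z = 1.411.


lam_obs = lam_emit * (1 + z) = 121.6 * (1 + 1.411) = 293.1776

293.1776 nm


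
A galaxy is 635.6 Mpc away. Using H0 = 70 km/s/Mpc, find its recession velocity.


v = H0 * d = 70 * 635.6 = 44492.0

44492.0 km/s


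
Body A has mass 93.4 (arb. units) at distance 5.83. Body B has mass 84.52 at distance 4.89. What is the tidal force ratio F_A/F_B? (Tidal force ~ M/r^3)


Ratio = (M1/r1^3) / (M2/r2^3) = (93.4/5.83^3) / (84.52/4.89^3) = 0.6521

0.6521


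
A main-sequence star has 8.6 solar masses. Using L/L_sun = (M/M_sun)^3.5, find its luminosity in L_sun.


L/L_sun = (M/M_sun)^3.5 = 8.6^3.5 = 1865.2823

1865.2823 L_sun


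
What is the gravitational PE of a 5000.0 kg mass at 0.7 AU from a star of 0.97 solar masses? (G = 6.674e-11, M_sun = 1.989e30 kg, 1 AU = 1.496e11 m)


M = 0.97 * 1.989e30 kg = 1.92933e+30 kg; r = 0.7 AU * 1.496e11 m/AU = 1.0472e+11 m. U = -GM*m/r = -(6.674e-11 * 1.92933e+30 * 5000.0) / 1.0472e+11 = -6.148e+12

-6.148e+12 J


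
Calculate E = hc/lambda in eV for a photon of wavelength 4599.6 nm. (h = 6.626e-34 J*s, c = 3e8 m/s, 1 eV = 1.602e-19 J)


E = hc/lambda = 6.626e-34 * 3e8 / 4.600e-06 = 4.322e-20 J = 0.2698 eV

0.2698 eV


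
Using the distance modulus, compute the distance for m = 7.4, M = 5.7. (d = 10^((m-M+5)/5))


d = 10^((m - M + 5)/5) = 10^((7.4 - 5.7 + 5)/5) = 21.8776

21.8776 pc


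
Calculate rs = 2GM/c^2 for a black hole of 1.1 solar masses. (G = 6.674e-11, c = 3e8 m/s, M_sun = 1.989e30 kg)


M = 1.1 * 1.989e30 kg = 2.1879e+30 kg. rs = 2GM/c^2 = 2 * 6.674e-11 * 2.1879e+30 / (3e8)^2 = 3244.8988

3244.8988 m


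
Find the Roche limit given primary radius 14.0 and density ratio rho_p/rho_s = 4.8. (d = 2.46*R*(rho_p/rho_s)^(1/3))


d_Roche = 2.46 * 14.0 * 4.8^(1/3) = 58.0956

58.0956


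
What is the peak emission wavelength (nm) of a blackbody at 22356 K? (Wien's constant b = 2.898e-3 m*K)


lam_max = b / T = 2.898e-3 / 22356 = 1.296e-07 m = 129.6296 nm

129.6296 nm


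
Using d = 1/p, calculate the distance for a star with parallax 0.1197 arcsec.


d = 1/p = 1/0.1197 = 8.3542

8.3542 pc


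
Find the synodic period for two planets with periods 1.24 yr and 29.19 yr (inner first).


1/P_syn = |1/P1 - 1/P2| = |1/1.24 - 1/29.19| => P_syn = 1.295

1.295 years


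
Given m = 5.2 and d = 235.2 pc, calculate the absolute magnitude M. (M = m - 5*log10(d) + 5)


M = m - 5*log10(d) + 5 = 5.2 - 5*log10(235.2) + 5 = -1.6572

-1.6572


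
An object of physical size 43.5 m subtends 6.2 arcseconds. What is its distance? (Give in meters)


D = size / theta_rad, theta_rad = 6.2 * pi/(180*3600) = 3.006e-05, D = 1.447e+06

1.447e+06 m


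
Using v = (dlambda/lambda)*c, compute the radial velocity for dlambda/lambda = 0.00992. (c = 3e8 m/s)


v = (dlambda/lambda) * c = 0.00992 * 3e8 = 2.976e+06

2.976e+06 m/s


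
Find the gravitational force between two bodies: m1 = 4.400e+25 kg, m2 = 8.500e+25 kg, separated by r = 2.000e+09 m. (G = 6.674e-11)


F = G*m1*m2/r^2 = 6.674e-11 * 4.400e+25 * 8.500e+25 / (2.000e+09)^2 = 6.674e-11 * 3.740e+51 / 4.000e+18 = 6.240e+22

6.240e+22 N


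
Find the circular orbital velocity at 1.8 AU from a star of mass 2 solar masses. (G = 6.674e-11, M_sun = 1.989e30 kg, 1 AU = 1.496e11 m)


v = sqrt(GM/r) = sqrt(6.674e-11 * 3.978e+30 / 2.693e+11) = 31399.5512

31399.5512 m/s


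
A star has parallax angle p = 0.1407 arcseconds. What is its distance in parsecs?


d = 1/p = 1/0.1407 = 7.1073

7.1073 pc


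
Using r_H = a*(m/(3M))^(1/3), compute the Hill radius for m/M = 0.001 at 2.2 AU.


r_H = a * (m/3M)^(1/3) = 2.2 * (0.001/3)^(1/3) = 0.1525

0.1525 AU


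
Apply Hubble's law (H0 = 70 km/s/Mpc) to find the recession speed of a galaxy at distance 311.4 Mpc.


v = H0 * d = 70 * 311.4 = 21798.0

21798.0 km/s


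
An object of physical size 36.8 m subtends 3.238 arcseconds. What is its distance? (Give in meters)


D = size / theta_rad, theta_rad = 3.238 * pi/(180*3600) = 1.570e-05, D = 2.344e+06

2.344e+06 m


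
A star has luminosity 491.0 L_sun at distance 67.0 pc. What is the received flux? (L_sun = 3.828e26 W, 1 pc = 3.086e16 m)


F = L / (4*pi*d^2) = 1.880e+29 / (4*pi*(2.068e+18)^2) = 3.499e-09

3.499e-09 W/m^2


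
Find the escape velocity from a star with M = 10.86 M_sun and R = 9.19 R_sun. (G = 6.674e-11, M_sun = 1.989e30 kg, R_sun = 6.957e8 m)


M = 10.86 * 1.989e30 kg = 2.160054e+31 kg; R = 9.19 * 6.957e8 m = 6.393483e+09 m. v_esc = sqrt(2GM/R) = sqrt(2 * 6.674e-11 * 2.160054e+31 / 6.393483e+09) = 671539.6281

671539.6281 m/s


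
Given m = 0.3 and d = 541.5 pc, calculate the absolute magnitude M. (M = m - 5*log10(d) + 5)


M = m - 5*log10(d) + 5 = 0.3 - 5*log10(541.5) + 5 = -8.368

-8.368


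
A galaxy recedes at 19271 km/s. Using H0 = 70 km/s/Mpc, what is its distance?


d = v / H0 = 19271 / 70 = 275.3

275.3 Mpc


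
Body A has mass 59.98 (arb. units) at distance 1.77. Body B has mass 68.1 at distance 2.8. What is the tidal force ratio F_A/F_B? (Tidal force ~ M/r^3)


Ratio = (M1/r1^3) / (M2/r2^3) = (59.98/1.77^3) / (68.1/2.8^3) = 3.4867

3.4867


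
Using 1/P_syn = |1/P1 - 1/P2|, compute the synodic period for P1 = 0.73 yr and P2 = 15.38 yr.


1/P_syn = |1/P1 - 1/P2| = |1/0.73 - 1/15.38| => P_syn = 0.7664

0.7664 years


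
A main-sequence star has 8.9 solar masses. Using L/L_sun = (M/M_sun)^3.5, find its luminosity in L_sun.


L/L_sun = (M/M_sun)^3.5 = 8.9^3.5 = 2103.1247

2103.1247 L_sun


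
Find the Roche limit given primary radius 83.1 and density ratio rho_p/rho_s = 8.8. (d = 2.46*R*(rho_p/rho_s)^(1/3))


d_Roche = 2.46 * 83.1 * 8.8^(1/3) = 422.0498

422.0498


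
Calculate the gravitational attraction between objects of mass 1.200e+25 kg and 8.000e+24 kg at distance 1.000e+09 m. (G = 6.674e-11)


F = G*m1*m2/r^2 = 6.674e-11 * 1.200e+25 * 8.000e+24 / (1.000e+09)^2 = 6.674e-11 * 9.600e+49 / 1.000e+18 = 6.407e+21

6.407e+21 N


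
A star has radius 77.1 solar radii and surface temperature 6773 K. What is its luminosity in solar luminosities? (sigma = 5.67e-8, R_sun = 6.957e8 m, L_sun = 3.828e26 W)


R = 77.1 * 6.957e8 m = 5.363847e+10 m. L = 4*pi*R^2*sigma*T^4 = 4*pi*(5.363847e+10)^2 * 5.67e-8 * 6773^4 = 4.313899152e+30 W. L/L_sun = 4.313899152e+30 / 3.828e26 = 11269.329

11269.329 L_sun


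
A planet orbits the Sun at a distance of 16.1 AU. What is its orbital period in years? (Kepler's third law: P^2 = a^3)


P = a^(3/2) = 16.1^1.5 = 64.6009

64.6009 years


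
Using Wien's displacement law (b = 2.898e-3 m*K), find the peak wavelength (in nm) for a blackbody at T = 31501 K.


lam_max = b / T = 2.898e-3 / 31501 = 9.200e-08 m = 91.9971 nm

91.9971 nm


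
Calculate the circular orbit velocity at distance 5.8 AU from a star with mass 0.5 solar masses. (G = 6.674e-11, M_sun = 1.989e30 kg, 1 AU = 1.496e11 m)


v = sqrt(GM/r) = sqrt(6.674e-11 * 9.945e+29 / 8.677e+11) = 8746.1254

8746.1254 m/s


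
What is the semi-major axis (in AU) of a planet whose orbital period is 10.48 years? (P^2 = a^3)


a = P^(2/3) = 10.48^(2/3) = 4.789

4.789 AU


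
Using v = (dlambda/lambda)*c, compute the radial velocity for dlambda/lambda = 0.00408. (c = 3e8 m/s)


v = (dlambda/lambda) * c = 0.00408 * 3e8 = 1.224e+06

1.224e+06 m/s


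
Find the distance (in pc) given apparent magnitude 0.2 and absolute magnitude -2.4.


d = 10^((m - M + 5)/5) = 10^((0.2 - -2.4 + 5)/5) = 33.1131

33.1131 pc


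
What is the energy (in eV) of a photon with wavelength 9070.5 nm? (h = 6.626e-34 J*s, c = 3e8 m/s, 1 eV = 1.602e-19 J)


E = hc/lambda = 6.626e-34 * 3e8 / 9.071e-06 = 2.191e-20 J = 0.1368 eV

0.1368 eV


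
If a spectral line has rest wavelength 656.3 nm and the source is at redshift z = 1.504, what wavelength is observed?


lam_obs = lam_emit * (1 + z) = 656.3 * (1 + 1.504) = 1643.3752

1643.3752 nm


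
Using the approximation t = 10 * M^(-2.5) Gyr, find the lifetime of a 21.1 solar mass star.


t = 10 * M^(-2.5) = 10 * 21.1^(-2.5) = 0.0049

0.0049 Gyr


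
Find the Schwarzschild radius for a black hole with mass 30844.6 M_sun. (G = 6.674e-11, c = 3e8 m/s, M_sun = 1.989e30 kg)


M = 30844.6 * 1.989e30 kg = 6.13499094e+34 kg. rs = 2GM/c^2 = 2 * 6.674e-11 * 6.13499094e+34 / (3e8)^2 = 9.099e+07

9.099e+07 m


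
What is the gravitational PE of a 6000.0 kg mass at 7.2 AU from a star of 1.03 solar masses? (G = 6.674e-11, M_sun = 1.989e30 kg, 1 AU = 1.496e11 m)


M = 1.03 * 1.989e30 kg = 2.04867e+30 kg; r = 7.2 AU * 1.496e11 m/AU = 1.07712e+12 m. U = -GM*m/r = -(6.674e-11 * 2.04867e+30 * 6000.0) / 1.07712e+12 = -7.616e+11

-7.616e+11 J


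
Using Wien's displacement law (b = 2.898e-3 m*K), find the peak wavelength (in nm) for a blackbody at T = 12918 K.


lam_max = b / T = 2.898e-3 / 12918 = 2.243e-07 m = 224.3381 nm

224.3381 nm


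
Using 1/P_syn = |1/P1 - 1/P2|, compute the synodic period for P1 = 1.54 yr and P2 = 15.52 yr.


1/P_syn = |1/P1 - 1/P2| = |1/1.54 - 1/15.52| => P_syn = 1.7096

1.7096 years


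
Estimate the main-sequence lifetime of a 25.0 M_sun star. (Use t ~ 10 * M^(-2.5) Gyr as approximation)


t = 10 * M^(-2.5) = 10 * 25.0^(-2.5) = 0.0032

0.0032 Gyr


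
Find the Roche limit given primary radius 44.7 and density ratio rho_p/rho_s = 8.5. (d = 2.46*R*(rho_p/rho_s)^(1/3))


d_Roche = 2.46 * 44.7 * 8.5^(1/3) = 224.4135

224.4135


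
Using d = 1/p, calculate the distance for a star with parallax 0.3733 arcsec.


d = 1/p = 1/0.3733 = 2.6788

2.6788 pc


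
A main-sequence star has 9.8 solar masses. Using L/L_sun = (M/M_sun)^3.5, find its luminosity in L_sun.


L/L_sun = (M/M_sun)^3.5 = 9.8^3.5 = 2946.397

2946.397 L_sun


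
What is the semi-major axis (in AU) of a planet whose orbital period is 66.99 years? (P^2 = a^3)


a = P^(2/3) = 66.99^(2/3) = 16.4945

16.4945 AU


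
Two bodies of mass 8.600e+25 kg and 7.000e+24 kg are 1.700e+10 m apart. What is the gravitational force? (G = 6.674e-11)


F = G*m1*m2/r^2 = 6.674e-11 * 8.600e+25 * 7.000e+24 / (1.700e+10)^2 = 6.674e-11 * 6.020e+50 / 2.890e+20 = 1.390e+20

1.390e+20 N


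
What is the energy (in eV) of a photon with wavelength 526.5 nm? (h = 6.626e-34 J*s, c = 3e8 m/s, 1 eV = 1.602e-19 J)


E = hc/lambda = 6.626e-34 * 3e8 / 5.265e-07 = 3.775e-19 J = 2.3567 eV

2.3567 eV


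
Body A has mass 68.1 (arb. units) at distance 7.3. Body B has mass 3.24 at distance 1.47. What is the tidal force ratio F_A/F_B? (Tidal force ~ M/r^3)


Ratio = (M1/r1^3) / (M2/r2^3) = (68.1/7.3^3) / (3.24/1.47^3) = 0.1716

0.1716


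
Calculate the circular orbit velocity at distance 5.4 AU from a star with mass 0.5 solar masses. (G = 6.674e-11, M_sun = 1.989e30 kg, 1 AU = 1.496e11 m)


v = sqrt(GM/r) = sqrt(6.674e-11 * 9.945e+29 / 8.078e+11) = 9064.2697

9064.2697 m/s


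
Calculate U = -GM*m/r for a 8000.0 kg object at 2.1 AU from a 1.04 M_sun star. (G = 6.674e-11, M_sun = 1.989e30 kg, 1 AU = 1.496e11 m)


M = 1.04 * 1.989e30 kg = 2.06856e+30 kg; r = 2.1 AU * 1.496e11 m/AU = 3.1416e+11 m. U = -GM*m/r = -(6.674e-11 * 2.06856e+30 * 8000.0) / 3.1416e+11 = -3.516e+12

-3.516e+12 J


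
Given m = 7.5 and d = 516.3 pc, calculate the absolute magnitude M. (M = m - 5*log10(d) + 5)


M = m - 5*log10(d) + 5 = 7.5 - 5*log10(516.3) + 5 = -1.0645

-1.0645


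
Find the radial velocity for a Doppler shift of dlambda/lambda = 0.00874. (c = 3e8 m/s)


v = (dlambda/lambda) * c = 0.00874 * 3e8 = 2.622e+06

2.622e+06 m/s


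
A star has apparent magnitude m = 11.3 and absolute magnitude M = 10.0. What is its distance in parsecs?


d = 10^((m - M + 5)/5) = 10^((11.3 - 10.0 + 5)/5) = 18.197

18.197 pc


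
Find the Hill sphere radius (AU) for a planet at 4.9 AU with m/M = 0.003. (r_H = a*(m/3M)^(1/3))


r_H = a * (m/3M)^(1/3) = 4.9 * (0.003/3)^(1/3) = 0.49

0.49 AU


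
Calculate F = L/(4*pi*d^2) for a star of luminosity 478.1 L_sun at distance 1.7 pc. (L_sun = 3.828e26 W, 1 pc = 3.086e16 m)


F = L / (4*pi*d^2) = 1.830e+29 / (4*pi*(5.246e+16)^2) = 5.292e-06

5.292e-06 W/m^2


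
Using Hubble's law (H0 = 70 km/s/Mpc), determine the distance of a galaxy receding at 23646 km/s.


d = v / H0 = 23646 / 70 = 337.8

337.8 Mpc


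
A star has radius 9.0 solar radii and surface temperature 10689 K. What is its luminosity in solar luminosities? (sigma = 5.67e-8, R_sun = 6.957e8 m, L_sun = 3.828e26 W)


R = 9.0 * 6.957e8 m = 6.2613e+09 m. L = 4*pi*R^2*sigma*T^4 = 4*pi*(6.2613e+09)^2 * 5.67e-8 * 10689^4 = 3.646449949e+29 W. L/L_sun = 3.646449949e+29 / 3.828e26 = 952.5731

952.5731 L_sun


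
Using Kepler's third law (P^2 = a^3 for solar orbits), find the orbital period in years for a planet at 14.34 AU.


P = a^(3/2) = 14.34^1.5 = 54.303

54.303 years


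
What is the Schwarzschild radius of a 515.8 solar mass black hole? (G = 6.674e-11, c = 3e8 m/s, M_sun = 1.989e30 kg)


M = 515.8 * 1.989e30 kg = 1.0259262e+33 kg. rs = 2GM/c^2 = 2 * 6.674e-11 * 1.0259262e+33 / (3e8)^2 = 1.522e+06

1.522e+06 m


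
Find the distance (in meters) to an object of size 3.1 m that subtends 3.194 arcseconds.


D = size / theta_rad, theta_rad = 3.194 * pi/(180*3600) = 1.548e-05, D = 200194.3955

200194.3955 m


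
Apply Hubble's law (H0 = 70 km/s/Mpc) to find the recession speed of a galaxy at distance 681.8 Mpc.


v = H0 * d = 70 * 681.8 = 47726.0

47726.0 km/s


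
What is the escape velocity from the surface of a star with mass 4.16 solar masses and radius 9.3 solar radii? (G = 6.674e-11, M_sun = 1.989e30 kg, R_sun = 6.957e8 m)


M = 4.16 * 1.989e30 kg = 8.27424e+30 kg; R = 9.3 * 6.957e8 m = 6.47001e+09 m. v_esc = sqrt(2GM/R) = sqrt(2 * 6.674e-11 * 8.27424e+30 / 6.47001e+09) = 413161.3425

413161.3425 m/s


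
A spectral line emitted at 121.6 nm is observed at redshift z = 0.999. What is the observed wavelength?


lam_obs = lam_emit * (1 + z) = 121.6 * (1 + 0.999) = 243.0784

243.0784 nm


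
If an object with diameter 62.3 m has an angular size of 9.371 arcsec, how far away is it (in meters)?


D = size / theta_rad, theta_rad = 9.371 * pi/(180*3600) = 4.543e-05, D = 1.371e+06

1.371e+06 m


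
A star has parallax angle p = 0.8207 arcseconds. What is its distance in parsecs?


d = 1/p = 1/0.8207 = 1.2185

1.2185 pc


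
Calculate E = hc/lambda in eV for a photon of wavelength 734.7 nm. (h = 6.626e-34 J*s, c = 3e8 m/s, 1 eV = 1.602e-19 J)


E = hc/lambda = 6.626e-34 * 3e8 / 7.347e-07 = 2.706e-19 J = 1.6889 eV

1.6889 eV


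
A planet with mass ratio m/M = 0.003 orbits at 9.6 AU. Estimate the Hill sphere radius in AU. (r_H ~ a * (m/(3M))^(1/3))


r_H = a * (m/3M)^(1/3) = 9.6 * (0.003/3)^(1/3) = 0.96

0.96 AU


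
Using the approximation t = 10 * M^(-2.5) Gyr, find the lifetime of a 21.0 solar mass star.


t = 10 * M^(-2.5) = 10 * 21.0^(-2.5) = 0.0049

0.0049 Gyr


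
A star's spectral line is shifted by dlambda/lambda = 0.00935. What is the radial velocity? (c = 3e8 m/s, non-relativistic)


v = (dlambda/lambda) * c = 0.00935 * 3e8 = 2.805e+06

2.805e+06 m/s


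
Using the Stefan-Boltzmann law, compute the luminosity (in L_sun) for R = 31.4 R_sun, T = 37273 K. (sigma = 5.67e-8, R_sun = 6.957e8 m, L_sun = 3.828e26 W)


R = 31.4 * 6.957e8 m = 2.184498e+10 m. L = 4*pi*R^2*sigma*T^4 = 4*pi*(2.184498e+10)^2 * 5.67e-8 * 37273^4 = 6.562565076e+32 W. L/L_sun = 6.562565076e+32 / 3.828e26 = 1.714e+06

1.714e+06 L_sun


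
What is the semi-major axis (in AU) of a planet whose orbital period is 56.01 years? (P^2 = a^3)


a = P^(2/3) = 56.01^(2/3) = 14.639

14.639 AU


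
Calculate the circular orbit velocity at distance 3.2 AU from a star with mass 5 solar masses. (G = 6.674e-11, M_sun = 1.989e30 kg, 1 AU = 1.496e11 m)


v = sqrt(GM/r) = sqrt(6.674e-11 * 9.945e+30 / 4.787e+11) = 37235.2873

37235.2873 m/s


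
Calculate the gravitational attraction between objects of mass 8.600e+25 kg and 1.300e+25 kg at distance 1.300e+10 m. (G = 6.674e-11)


F = G*m1*m2/r^2 = 6.674e-11 * 8.600e+25 * 1.300e+25 / (1.300e+10)^2 = 6.674e-11 * 1.118e+51 / 1.690e+20 = 4.415e+20

4.415e+20 N


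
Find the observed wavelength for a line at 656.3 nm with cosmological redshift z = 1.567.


lam_obs = lam_emit * (1 + z) = 656.3 * (1 + 1.567) = 1684.7221

1684.7221 nm


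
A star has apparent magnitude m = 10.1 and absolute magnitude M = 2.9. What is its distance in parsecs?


d = 10^((m - M + 5)/5) = 10^((10.1 - 2.9 + 5)/5) = 275.4229

275.4229 pc


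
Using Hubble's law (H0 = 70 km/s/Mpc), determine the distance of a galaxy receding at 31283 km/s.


d = v / H0 = 31283 / 70 = 446.9

446.9 Mpc
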